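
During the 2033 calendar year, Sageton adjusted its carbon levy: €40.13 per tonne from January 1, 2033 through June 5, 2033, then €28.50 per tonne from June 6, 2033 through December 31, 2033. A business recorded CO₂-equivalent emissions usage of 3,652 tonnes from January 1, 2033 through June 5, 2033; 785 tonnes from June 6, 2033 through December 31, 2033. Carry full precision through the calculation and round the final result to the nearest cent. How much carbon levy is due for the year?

€168,927.26

January 1 – June 5, 2033: 3,652 tonnes at €40.13/tonne → €146,554.76
June 6 – December 31, 2033: 785 tonnes at €28.50/tonne → €22,372.50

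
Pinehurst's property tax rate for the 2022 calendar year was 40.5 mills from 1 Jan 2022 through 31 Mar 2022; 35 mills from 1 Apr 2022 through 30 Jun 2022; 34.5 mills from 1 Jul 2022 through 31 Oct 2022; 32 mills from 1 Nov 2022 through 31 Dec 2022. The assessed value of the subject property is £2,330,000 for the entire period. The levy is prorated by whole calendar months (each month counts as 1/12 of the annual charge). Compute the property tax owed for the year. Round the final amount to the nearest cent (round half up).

1 Jan – 31 Mar 2022: 3 months at 40.5 mills → £2,330,000 × 4.05% × 3/12 = £23,591.2500
1 Apr – 30 Jun 2022: 3 months at 35 mills → £2,330,000 × 3.5% × 3/12 = £20,387.5000
1 Jul – 31 Oct 2022: 4 months at 34.5 mills → £2,330,000 × 3.45% × 4/12 = £26,795.0000
1 Nov – 31 Dec 2022: 2 months at 32 mills → £2,330,000 × 3.2% × 2/12 = £12,426.6667
Total = £83,200.4167

£83,200.42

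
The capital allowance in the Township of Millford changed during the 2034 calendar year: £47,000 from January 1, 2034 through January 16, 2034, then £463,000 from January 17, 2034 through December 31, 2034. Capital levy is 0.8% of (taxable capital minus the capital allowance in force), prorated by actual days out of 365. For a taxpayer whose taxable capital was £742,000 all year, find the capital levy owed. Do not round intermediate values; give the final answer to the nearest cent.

January 1 – January 16, 2034: 16 days, exemption £47,000 → (£742,000 − £47,000) × 0.8% × 16/365 = £243.7260
January 17 – December 31, 2034: 349 days, exemption £463,000 → (£742,000 − £463,000) × 0.8% × 349/365 = £2,134.1589
Total = £2,377.8849

£2,377.88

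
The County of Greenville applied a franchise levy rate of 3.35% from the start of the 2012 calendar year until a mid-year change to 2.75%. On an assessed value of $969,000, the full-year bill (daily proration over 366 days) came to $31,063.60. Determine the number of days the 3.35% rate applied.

Let d = days at the first rate; then 366 − d days at the second rate.
$969,000 × [3.35%·d + 2.75%·(366−d)] / 366 = $31,063.60
Solving gives d = 278, so the new rate took effect on 5 October 2012.

278 days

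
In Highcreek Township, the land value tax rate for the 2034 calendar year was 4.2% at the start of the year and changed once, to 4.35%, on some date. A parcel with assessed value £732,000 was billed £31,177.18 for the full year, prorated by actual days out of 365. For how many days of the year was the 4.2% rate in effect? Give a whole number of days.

221 days

Let d = days at the first rate; then 365 − d days at the second rate.
£732,000 × [4.2%·d + 4.35%·(365−d)] / 365 = £31,177.18
Solving gives d = 221, so the new rate took effect on 10 August 2034.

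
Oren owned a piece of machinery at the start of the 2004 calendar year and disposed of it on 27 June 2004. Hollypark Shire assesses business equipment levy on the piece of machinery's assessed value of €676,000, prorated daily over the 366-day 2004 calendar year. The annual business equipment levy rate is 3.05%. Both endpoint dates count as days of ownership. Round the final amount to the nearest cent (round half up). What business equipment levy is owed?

Days held (1 January – 27 June 2004): 179 out of 366
Tax = €676,000 × 3.05% × 179/366 = €10,083.6667

€10,083.67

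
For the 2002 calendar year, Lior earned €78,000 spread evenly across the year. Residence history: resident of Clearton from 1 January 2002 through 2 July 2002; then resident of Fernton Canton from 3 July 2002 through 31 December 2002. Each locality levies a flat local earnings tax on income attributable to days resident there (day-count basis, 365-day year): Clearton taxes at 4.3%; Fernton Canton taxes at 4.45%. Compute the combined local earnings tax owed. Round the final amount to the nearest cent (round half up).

€3,412.34

Clearton, 1 January – 2 July 2002: 183 days → €78,000 × 4.3% × 183/365 = €1,681.5945
Fernton Canton, 3 July – 31 December 2002: 182 days → €78,000 × 4.45% × 182/365 = €1,730.7452
Total = €3,412.3397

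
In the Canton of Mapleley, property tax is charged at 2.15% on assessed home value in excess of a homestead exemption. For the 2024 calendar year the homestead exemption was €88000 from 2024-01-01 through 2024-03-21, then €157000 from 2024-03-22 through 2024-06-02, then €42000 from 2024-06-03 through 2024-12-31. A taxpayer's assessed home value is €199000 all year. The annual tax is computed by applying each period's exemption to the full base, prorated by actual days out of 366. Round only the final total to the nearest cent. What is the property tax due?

2024-01-01 to 2024-03-21: 81 days, exemption €88000 → (€199000 − €88000) × 2.15% × 81/366 = €528.1598
2024-03-22 to 2024-06-02: 73 days, exemption €157000 → (€199000 − €157000) × 2.15% × 73/366 = €180.1066
2024-06-03 to 2024-12-31: 212 days, exemption €42000 → (€199000 − €42000) × 2.15% × 212/366 = €1955.2077
Total = €2663.4740

€2663.47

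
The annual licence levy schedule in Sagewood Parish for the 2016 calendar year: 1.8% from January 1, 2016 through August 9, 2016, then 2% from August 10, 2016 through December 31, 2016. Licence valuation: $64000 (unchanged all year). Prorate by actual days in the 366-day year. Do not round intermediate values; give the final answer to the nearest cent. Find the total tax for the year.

January 1 – August 9, 2016: 222 days at 1.8% → $64000 × 1.8% × 222/366 = $698.7541
August 10 – December 31, 2016: 144 days at 2% → $64000 × 2% × 144/366 = $503.6066
Total = $1202.3607

$1202.36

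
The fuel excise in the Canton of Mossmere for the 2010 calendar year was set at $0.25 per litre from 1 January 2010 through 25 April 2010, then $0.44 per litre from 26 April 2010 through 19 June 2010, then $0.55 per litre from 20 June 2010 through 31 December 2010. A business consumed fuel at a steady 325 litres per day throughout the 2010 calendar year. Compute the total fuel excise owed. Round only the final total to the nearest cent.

1 January – 25 April 2010: 115 days × 325 litres/day = 37,375 litres at $0.25/litre → $9,343.75
26 April – 19 June 2010: 55 days × 325 litres/day = 17,875 litres at $0.44/litre → $7,865.00
20 June – 31 December 2010: 195 days × 325 litres/day = 63,375 litres at $0.55/litre → $34,856.25

$52,065.00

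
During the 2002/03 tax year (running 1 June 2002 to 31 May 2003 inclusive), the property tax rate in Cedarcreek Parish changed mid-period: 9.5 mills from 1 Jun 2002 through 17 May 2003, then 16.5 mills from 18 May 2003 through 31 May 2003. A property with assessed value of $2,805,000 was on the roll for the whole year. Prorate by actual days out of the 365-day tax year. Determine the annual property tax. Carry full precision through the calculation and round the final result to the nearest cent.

$27,400.62

1 Jun 2002 – 17 May 2003: 351 days at 9.5 mills → $2,805,000 × 0.95% × 351/365 = $25,625.4041
18 May – 31 May 2003: 14 days at 16.5 mills → $2,805,000 × 1.65% × 14/365 = $1,775.2192
Total = $27,400.6233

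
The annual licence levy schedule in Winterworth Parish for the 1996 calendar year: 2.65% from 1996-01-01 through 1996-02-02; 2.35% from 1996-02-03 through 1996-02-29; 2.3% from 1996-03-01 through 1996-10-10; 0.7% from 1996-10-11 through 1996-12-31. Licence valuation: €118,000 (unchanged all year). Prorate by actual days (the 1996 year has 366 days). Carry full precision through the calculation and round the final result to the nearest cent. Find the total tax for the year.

1996-01-01 to 1996-02-02: 33 days at 2.65% → €118,000 × 2.65% × 33/366 = €281.9426
1996-02-03 to 1996-02-29: 27 days at 2.35% → €118,000 × 2.35% × 27/366 = €204.5656
1996-03-01 to 1996-10-10: 224 days at 2.3% → €118,000 × 2.3% × 224/366 = €1,661.0273
1996-10-11 to 1996-12-31: 82 days at 0.7% → €118,000 × 0.7% × 82/366 = €185.0601
Total = €2,332.5956

€2,332.60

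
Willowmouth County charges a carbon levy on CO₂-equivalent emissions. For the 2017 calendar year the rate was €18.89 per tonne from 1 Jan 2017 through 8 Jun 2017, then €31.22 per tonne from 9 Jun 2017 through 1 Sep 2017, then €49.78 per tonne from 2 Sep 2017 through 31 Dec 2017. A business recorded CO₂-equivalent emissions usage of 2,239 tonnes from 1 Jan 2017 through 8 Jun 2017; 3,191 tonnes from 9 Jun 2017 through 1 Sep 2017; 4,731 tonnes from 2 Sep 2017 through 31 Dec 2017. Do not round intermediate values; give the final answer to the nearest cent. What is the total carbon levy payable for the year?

€377,426.91

1 Jan – 8 Jun 2017: 2,239 tonnes at €18.89/tonne → €42,294.71
9 Jun – 1 Sep 2017: 3,191 tonnes at €31.22/tonne → €99,623.02
2 Sep – 31 Dec 2017: 4,731 tonnes at €49.78/tonne → €235,509.18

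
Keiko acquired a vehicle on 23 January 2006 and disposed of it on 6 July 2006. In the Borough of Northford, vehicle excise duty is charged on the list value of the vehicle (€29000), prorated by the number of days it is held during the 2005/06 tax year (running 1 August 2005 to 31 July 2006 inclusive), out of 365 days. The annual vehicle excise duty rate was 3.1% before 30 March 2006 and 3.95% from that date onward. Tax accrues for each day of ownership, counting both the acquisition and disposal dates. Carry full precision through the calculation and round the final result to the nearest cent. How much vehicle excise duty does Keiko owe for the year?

€473.26

23 January – 29 March 2006: 66 days at 3.1% → €29000 × 3.1% × 66/365 = €162.5589
30 March – 6 July 2006: 99 days at 3.95% → €29000 × 3.95% × 99/365 = €310.6973
Total = €473.2562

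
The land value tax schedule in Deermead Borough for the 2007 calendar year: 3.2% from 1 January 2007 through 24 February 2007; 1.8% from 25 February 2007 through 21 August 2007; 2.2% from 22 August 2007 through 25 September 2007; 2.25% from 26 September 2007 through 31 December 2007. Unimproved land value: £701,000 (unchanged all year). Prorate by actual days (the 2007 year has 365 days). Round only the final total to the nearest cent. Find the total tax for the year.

£15,204.02

1 January – 24 February 2007: 55 days at 3.2% → £701,000 × 3.2% × 55/365 = £3,380.1644
25 February – 21 August 2007: 178 days at 1.8% → £701,000 × 1.8% × 178/365 = £6,153.4356
22 August – 25 September 2007: 35 days at 2.2% → £701,000 × 2.2% × 35/365 = £1,478.8219
26 September – 31 December 2007: 97 days at 2.25% → £701,000 × 2.25% × 97/365 = £4,191.5959
Total = £15,204.0178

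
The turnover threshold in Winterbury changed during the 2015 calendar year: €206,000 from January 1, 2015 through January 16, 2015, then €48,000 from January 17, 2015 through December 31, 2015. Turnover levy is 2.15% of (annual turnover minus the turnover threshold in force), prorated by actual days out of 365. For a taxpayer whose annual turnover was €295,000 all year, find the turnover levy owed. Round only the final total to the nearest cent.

January 1 – January 16, 2015: 16 days, exemption €206,000 → (€295,000 − €206,000) × 2.15% × 16/365 = €83.8795
January 17 – December 31, 2015: 349 days, exemption €48,000 → (€295,000 − €48,000) × 2.15% × 349/365 = €5,077.7110
Total = €5,161.5904

€5,161.59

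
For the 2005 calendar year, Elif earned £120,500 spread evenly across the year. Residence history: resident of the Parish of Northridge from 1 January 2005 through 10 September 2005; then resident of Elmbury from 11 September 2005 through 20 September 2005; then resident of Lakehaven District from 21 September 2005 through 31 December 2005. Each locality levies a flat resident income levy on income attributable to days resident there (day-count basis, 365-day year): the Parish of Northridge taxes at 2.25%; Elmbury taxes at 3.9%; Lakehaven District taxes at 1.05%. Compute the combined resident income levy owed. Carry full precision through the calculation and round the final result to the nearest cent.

£2,361.63

The Parish of Northridge, 1 January – 10 September 2005: 253 days → £120,500 × 2.25% × 253/365 = £1,879.3048
Elmbury, 11 September – 20 September 2005: 10 days → £120,500 × 3.9% × 10/365 = £128.7534
Lakehaven District, 21 September – 31 December 2005: 102 days → £120,500 × 1.05% × 102/365 = £353.5767
Total = £2,361.6349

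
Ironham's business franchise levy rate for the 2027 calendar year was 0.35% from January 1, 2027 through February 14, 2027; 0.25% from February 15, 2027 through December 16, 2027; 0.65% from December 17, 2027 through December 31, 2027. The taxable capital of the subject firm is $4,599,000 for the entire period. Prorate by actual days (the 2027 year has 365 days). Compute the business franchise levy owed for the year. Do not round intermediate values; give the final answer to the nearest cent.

January 1 – February 14, 2027: 45 days at 0.35% → $4,599,000 × 0.35% × 45/365 = $1,984.5000
February 15 – December 16, 2027: 305 days at 0.25% → $4,599,000 × 0.25% × 305/365 = $9,607.5000
December 17 – December 31, 2027: 15 days at 0.65% → $4,599,000 × 0.65% × 15/365 = $1,228.5000
Total = $12,820.5000

$12,820.50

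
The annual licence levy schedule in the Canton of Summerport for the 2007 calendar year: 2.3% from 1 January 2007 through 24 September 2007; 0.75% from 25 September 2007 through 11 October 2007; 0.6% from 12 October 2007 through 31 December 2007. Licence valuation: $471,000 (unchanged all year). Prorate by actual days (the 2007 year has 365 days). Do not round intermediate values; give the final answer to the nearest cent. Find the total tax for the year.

$8,716.08

1 January – 24 September 2007: 267 days at 2.3% → $471,000 × 2.3% × 267/365 = $7,924.4137
25 September – 11 October 2007: 17 days at 0.75% → $471,000 × 0.75% × 17/365 = $164.5274
12 October – 31 December 2007: 81 days at 0.6% → $471,000 × 0.6% × 81/365 = $627.1397
Total = $8,716.0808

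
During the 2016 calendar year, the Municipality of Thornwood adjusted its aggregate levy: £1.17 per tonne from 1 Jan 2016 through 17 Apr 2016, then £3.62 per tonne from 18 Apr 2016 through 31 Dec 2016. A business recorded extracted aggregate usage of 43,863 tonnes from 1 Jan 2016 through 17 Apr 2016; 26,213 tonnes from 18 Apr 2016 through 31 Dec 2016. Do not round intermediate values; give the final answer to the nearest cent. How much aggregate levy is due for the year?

£146,210.77

1 Jan – 17 Apr 2016: 43,863 tonnes at £1.17/tonne → £51,319.71
18 Apr – 31 Dec 2016: 26,213 tonnes at £3.62/tonne → £94,891.06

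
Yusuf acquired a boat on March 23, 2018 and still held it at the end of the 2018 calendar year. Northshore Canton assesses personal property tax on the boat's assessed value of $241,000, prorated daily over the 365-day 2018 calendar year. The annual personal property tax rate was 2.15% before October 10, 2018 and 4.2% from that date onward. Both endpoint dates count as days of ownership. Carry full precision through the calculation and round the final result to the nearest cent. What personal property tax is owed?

March 23 – October 9, 2018: 201 days at 2.15% → $241,000 × 2.15% × 201/365 = $2,853.3740
October 10 – December 31, 2018: 83 days at 4.2% → $241,000 × 4.2% × 83/365 = $2,301.7151
Total = $5,155.0890

$5,155.09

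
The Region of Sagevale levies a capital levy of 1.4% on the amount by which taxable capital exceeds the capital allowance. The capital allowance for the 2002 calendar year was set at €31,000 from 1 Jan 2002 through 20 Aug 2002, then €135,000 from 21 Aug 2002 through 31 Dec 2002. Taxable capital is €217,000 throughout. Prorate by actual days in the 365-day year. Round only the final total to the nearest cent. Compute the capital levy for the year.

1 Jan – 20 Aug 2002: 232 days, exemption €31,000 → (€217,000 − €31,000) × 1.4% × 232/365 = €1,655.1452
21 Aug – 31 Dec 2002: 133 days, exemption €135,000 → (€217,000 − €135,000) × 1.4% × 133/365 = €418.3123
Total = €2,073.4575

€2,073.46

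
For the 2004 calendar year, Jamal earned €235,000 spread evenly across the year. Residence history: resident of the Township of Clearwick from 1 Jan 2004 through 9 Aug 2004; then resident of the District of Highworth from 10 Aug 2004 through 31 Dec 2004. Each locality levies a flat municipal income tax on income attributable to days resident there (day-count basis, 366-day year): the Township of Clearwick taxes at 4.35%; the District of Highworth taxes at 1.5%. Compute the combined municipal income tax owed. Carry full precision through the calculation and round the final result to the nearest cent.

The Township of Clearwick, 1 Jan – 9 Aug 2004: 222 days → €235,000 × 4.35% × 222/366 = €6,200.5328
The District of Highworth, 10 Aug – 31 Dec 2004: 144 days → €235,000 × 1.5% × 144/366 = €1,386.8852
Total = €7,587.4180

€7,587.42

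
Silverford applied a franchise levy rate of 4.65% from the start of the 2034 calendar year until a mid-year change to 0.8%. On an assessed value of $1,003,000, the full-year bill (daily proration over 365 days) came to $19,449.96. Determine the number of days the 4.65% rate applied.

Let d = days at the first rate; then 365 − d days at the second rate.
$1,003,000 × [4.65%·d + 0.8%·(365−d)] / 365 = $19,449.96
Solving gives d = 108, so the new rate took effect on April 19, 2034.

108 days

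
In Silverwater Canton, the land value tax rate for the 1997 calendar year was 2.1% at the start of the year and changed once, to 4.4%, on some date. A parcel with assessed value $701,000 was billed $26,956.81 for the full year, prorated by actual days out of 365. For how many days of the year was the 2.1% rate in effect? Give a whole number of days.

88 days

Let d = days at the first rate; then 365 − d days at the second rate.
$701,000 × [2.1%·d + 4.4%·(365−d)] / 365 = $26,956.81
Solving gives d = 88, so the new rate took effect on 30 Mar 1997.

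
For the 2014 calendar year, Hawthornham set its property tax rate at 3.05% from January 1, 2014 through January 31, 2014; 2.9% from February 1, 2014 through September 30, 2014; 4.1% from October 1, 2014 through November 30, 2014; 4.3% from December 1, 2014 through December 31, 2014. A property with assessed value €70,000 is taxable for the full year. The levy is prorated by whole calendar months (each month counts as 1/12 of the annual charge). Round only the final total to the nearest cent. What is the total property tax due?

January 1 – January 31, 2014: 1 month at 3.05% → €70,000 × 3.05% × 1/12 = €177.9167
February 1 – September 30, 2014: 8 months at 2.9% → €70,000 × 2.9% × 8/12 = €1,353.3333
October 1 – November 30, 2014: 2 months at 4.1% → €70,000 × 4.1% × 2/12 = €478.3333
December 1 – December 31, 2014: 1 month at 4.3% → €70,000 × 4.3% × 1/12 = €250.8333
Total = €2,260.4167

€2,260.42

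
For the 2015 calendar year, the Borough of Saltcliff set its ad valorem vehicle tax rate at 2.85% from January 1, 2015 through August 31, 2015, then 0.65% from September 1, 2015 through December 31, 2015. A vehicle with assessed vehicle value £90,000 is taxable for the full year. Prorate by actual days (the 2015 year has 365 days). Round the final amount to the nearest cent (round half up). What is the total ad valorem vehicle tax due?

£1,903.19

January 1 – August 31, 2015: 243 days at 2.85% → £90,000 × 2.85% × 243/365 = £1,707.6575
September 1 – December 31, 2015: 122 days at 0.65% → £90,000 × 0.65% × 122/365 = £195.5342
Total = £1,903.1918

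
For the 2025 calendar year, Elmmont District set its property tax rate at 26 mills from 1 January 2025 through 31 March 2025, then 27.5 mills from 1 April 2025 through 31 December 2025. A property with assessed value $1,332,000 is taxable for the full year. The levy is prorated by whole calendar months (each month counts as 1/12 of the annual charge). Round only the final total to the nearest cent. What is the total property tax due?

1 January – 31 March 2025: 3 months at 26 mills → $1,332,000 × 2.6% × 3/12 = $8,658.0000
1 April – 31 December 2025: 9 months at 27.5 mills → $1,332,000 × 2.75% × 9/12 = $27,472.5000
Total = $36,130.5000

$36,130.50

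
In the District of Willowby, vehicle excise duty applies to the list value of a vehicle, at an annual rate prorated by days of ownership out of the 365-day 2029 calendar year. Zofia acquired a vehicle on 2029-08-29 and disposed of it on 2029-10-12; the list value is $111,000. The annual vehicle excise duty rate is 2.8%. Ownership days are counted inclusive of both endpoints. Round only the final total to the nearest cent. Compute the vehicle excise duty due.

$383.18

Days held (2029-08-29 to 2029-10-12): 45 out of 365
Tax = $111,000 × 2.8% × 45/365 = $383.1781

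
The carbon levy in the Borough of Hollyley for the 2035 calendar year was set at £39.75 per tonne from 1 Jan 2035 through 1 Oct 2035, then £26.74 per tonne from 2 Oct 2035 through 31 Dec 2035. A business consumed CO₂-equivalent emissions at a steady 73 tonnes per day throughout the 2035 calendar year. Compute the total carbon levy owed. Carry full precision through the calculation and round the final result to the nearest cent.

£972,713.32

1 Jan – 1 Oct 2035: 274 days × 73 tonnes/day = 20,002 tonnes at £39.75/tonne → £795,079.50
2 Oct – 31 Dec 2035: 91 days × 73 tonnes/day = 6,643 tonnes at £26.74/tonne → £177,633.82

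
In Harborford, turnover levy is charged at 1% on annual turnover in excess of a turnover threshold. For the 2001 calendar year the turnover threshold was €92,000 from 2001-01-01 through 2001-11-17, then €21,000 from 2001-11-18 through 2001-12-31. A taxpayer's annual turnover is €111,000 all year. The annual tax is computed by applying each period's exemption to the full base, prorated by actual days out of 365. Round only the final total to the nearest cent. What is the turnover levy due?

€275.59

2001-01-01 to 2001-11-17: 321 days, exemption €92,000 → (€111,000 − €92,000) × 1% × 321/365 = €167.0959
2001-11-18 to 2001-12-31: 44 days, exemption €21,000 → (€111,000 − €21,000) × 1% × 44/365 = €108.4932
Total = €275.5890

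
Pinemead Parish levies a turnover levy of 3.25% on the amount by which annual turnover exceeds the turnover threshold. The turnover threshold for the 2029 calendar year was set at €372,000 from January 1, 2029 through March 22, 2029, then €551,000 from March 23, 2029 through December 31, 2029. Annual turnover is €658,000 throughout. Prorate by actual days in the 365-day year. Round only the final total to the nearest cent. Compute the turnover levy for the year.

€4,768.51

January 1 – March 22, 2029: 81 days, exemption €372,000 → (€658,000 − €372,000) × 3.25% × 81/365 = €2,062.7260
March 23 – December 31, 2029: 284 days, exemption €551,000 → (€658,000 − €551,000) × 3.25% × 284/365 = €2,705.7808
Total = €4,768.5068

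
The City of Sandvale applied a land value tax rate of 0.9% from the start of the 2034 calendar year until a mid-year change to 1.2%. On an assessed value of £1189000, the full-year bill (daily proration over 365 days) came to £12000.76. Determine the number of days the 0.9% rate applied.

Let d = days at the first rate; then 365 − d days at the second rate.
£1189000 × [0.9%·d + 1.2%·(365−d)] / 365 = £12000.76
Solving gives d = 232, so the new rate took effect on 21 Aug 2034.

232 days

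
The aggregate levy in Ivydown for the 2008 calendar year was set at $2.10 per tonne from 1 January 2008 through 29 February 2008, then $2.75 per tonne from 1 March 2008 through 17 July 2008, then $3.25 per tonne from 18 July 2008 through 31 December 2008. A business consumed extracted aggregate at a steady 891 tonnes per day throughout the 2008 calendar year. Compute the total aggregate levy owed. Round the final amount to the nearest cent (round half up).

1 January – 29 February 2008: 60 days × 891 tonnes/day = 53,460 tonnes at $2.10/tonne → $112,266.00
1 March – 17 July 2008: 139 days × 891 tonnes/day = 123,849 tonnes at $2.75/tonne → $340,584.75
18 July – 31 December 2008: 167 days × 891 tonnes/day = 148,797 tonnes at $3.25/tonne → $483,590.25

$936,441.00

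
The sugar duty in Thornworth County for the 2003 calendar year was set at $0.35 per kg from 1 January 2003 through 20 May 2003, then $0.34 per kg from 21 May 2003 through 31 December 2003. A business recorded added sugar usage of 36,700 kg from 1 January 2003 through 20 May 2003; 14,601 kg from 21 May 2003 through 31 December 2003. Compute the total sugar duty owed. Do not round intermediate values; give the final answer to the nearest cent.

1 January – 20 May 2003: 36,700 kg at $0.35/kg → $12,845.00
21 May – 31 December 2003: 14,601 kg at $0.34/kg → $4,964.34

$17,809.34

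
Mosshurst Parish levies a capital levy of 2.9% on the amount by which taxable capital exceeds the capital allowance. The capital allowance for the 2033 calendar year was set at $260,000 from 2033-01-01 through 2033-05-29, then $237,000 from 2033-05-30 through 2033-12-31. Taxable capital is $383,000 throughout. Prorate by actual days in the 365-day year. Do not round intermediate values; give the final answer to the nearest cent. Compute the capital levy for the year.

$3,961.72

2033-01-01 to 2033-05-29: 149 days, exemption $260,000 → ($383,000 − $260,000) × 2.9% × 149/365 = $1,456.1178
2033-05-30 to 2033-12-31: 216 days, exemption $237,000 → ($383,000 − $237,000) × 2.9% × 216/365 = $2,505.6000
Total = $3,961.7178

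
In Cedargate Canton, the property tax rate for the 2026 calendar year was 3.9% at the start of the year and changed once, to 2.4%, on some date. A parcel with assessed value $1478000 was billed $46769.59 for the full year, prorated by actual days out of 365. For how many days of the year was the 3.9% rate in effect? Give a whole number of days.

Let d = days at the first rate; then 365 − d days at the second rate.
$1478000 × [3.9%·d + 2.4%·(365−d)] / 365 = $46769.59
Solving gives d = 186, so the new rate took effect on 6 July 2026.

186 days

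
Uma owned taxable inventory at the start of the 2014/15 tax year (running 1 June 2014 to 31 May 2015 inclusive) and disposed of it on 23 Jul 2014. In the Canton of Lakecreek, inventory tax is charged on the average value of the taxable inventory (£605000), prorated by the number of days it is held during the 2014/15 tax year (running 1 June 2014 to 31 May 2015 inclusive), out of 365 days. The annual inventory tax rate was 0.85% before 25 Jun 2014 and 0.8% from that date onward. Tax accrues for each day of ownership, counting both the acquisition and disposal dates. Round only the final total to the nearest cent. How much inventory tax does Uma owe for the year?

1 Jun – 24 Jun 2014: 24 days at 0.85% → £605000 × 0.85% × 24/365 = £338.1370
25 Jun – 23 Jul 2014: 29 days at 0.8% → £605000 × 0.8% × 29/365 = £384.5479
Total = £722.6849

£722.68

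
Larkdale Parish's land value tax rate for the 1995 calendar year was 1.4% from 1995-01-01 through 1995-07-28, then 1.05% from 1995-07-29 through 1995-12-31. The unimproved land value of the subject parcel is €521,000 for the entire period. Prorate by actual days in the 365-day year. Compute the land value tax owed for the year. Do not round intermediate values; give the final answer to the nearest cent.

€6,514.64

1995-01-01 to 1995-07-28: 209 days at 1.4% → €521,000 × 1.4% × 209/365 = €4,176.5644
1995-07-29 to 1995-12-31: 156 days at 1.05% → €521,000 × 1.05% × 156/365 = €2,338.0767
Total = €6,514.6411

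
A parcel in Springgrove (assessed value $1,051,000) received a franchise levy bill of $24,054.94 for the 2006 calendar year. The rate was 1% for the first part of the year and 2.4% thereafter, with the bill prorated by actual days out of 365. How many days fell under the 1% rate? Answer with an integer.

29 days

Let d = days at the first rate; then 365 − d days at the second rate.
$1,051,000 × [1%·d + 2.4%·(365−d)] / 365 = $24,054.94
Solving gives d = 29, so the new rate took effect on 30 Jan 2006.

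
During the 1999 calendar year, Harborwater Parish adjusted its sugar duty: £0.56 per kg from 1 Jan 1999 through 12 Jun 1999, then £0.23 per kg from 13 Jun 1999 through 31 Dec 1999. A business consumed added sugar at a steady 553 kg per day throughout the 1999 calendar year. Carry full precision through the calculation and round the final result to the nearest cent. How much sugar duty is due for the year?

1 Jan – 12 Jun 1999: 163 days × 553 kg/day = 90,139 kg at £0.56/kg → £50477.84
13 Jun – 31 Dec 1999: 202 days × 553 kg/day = 111,706 kg at £0.23/kg → £25692.38

£76170.22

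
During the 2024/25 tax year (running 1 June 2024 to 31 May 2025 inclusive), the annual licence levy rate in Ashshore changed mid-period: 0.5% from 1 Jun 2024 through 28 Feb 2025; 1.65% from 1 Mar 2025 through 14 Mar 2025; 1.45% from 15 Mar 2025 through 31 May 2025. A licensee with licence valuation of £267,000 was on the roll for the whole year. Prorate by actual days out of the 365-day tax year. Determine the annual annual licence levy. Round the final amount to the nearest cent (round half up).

£1,994.82

1 Jun 2024 – 28 Feb 2025: 273 days at 0.5% → £267,000 × 0.5% × 273/365 = £998.5068
1 Mar – 14 Mar 2025: 14 days at 1.65% → £267,000 × 1.65% × 14/365 = £168.9781
15 Mar – 31 May 2025: 78 days at 1.45% → £267,000 × 1.45% × 78/365 = £827.3342
Total = £1,994.8192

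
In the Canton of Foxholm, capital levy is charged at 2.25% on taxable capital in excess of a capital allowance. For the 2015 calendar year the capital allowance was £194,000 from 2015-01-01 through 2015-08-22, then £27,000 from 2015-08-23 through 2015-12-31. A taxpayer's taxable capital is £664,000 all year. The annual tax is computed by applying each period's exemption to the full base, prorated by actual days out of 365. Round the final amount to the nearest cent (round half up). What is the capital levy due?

£11,923.58

2015-01-01 to 2015-08-22: 234 days, exemption £194,000 → (£664,000 − £194,000) × 2.25% × 234/365 = £6,779.5890
2015-08-23 to 2015-12-31: 131 days, exemption £27,000 → (£664,000 − £27,000) × 2.25% × 131/365 = £5,143.9932
Total = £11,923.5822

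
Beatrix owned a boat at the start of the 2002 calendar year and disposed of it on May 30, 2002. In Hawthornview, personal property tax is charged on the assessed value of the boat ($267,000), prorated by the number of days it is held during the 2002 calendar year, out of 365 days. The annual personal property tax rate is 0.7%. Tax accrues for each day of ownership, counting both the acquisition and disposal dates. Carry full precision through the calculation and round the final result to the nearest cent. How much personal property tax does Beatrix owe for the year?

Days held (January 1 – May 30, 2002): 150 out of 365
Tax = $267,000 × 0.7% × 150/365 = $768.0822

$768.08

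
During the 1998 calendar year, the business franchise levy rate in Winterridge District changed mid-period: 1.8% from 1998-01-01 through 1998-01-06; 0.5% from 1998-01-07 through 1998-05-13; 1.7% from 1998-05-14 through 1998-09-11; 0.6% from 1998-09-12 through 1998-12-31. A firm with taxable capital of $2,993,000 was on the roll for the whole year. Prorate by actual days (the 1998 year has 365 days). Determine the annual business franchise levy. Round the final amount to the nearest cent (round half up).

$28,421.20

1998-01-01 to 1998-01-06: 6 days at 1.8% → $2,993,000 × 1.8% × 6/365 = $885.6000
1998-01-07 to 1998-05-13: 127 days at 0.5% → $2,993,000 × 0.5% × 127/365 = $5,207.0000
1998-05-14 to 1998-09-11: 121 days at 1.7% → $2,993,000 × 1.7% × 121/365 = $16,867.4000
1998-09-12 to 1998-12-31: 111 days at 0.6% → $2,993,000 × 0.6% × 111/365 = $5,461.2000
Total = $28,421.2000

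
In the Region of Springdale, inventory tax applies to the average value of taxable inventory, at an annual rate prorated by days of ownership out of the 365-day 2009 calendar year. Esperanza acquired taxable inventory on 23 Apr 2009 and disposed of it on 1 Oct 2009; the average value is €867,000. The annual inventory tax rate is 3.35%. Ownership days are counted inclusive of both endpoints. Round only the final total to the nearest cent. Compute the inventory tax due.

Days held (23 Apr – 1 Oct 2009): 162 out of 365
Tax = €867,000 × 3.35% × 162/365 = €12,890.9836

€12,890.98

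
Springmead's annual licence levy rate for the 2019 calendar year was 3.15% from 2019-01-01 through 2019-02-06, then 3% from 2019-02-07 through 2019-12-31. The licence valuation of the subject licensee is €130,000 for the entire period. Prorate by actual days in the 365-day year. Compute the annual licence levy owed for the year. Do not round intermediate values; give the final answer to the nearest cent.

2019-01-01 to 2019-02-06: 37 days at 3.15% → €130,000 × 3.15% × 37/365 = €415.1096
2019-02-07 to 2019-12-31: 328 days at 3% → €130,000 × 3% × 328/365 = €3,504.6575
Total = €3,919.7671

€3,919.77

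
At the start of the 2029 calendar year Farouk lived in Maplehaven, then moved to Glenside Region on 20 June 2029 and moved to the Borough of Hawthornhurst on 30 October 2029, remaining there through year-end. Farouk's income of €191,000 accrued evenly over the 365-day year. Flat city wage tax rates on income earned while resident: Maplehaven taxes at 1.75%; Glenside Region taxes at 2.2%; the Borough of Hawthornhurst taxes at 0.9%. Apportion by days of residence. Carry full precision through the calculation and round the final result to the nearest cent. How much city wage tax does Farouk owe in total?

Maplehaven, 1 January – 19 June 2029: 170 days → €191,000 × 1.75% × 170/365 = €1,556.7808
Glenside Region, 20 June – 29 October 2029: 132 days → €191,000 × 2.2% × 132/365 = €1,519.6274
The Borough of Hawthornhurst, 30 October – 31 December 2029: 63 days → €191,000 × 0.9% × 63/365 = €296.7041
Total = €3,373.1123

€3,373.11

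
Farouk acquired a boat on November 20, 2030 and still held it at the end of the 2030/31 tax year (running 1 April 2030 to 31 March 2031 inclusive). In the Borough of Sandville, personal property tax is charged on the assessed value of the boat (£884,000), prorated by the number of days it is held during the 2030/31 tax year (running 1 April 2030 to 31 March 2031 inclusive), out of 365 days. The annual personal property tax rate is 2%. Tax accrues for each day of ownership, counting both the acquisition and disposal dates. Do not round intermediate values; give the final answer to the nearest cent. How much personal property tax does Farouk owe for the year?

£6,393.86

Days held (November 20, 2030 – March 31, 2031): 132 out of 365
Tax = £884,000 × 2% × 132/365 = £6,393.8630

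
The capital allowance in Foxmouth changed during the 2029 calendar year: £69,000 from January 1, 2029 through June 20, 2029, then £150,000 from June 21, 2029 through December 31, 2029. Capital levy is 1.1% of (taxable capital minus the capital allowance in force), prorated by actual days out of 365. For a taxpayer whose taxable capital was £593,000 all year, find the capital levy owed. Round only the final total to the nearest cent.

January 1 – June 20, 2029: 171 days, exemption £69,000 → (£593,000 − £69,000) × 1.1% × 171/365 = £2,700.3945
June 21 – December 31, 2029: 194 days, exemption £150,000 → (£593,000 − £150,000) × 1.1% × 194/365 = £2,590.0329
Total = £5,290.4274

£5,290.43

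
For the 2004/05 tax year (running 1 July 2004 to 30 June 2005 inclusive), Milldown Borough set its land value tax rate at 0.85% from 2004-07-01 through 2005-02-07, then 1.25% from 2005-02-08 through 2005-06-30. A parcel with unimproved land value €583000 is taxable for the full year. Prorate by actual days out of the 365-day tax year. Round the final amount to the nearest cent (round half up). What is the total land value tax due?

€5869.13

2004-07-01 to 2005-02-07: 222 days at 0.85% → €583000 × 0.85% × 222/365 = €3014.0301
2005-02-08 to 2005-06-30: 143 days at 1.25% → €583000 × 1.25% × 143/365 = €2855.1027
Total = €5869.1329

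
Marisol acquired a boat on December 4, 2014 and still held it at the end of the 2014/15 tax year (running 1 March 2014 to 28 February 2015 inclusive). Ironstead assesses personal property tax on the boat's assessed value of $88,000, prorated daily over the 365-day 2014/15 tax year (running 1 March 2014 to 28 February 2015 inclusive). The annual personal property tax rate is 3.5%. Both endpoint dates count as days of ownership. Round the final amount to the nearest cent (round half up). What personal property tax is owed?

Days held (December 4, 2014 – February 28, 2015): 87 out of 365
Tax = $88,000 × 3.5% × 87/365 = $734.1370

$734.14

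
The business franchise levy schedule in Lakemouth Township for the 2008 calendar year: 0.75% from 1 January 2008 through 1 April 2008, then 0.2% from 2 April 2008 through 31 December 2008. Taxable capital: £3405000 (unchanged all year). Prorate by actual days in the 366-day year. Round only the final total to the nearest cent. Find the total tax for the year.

1 January – 1 April 2008: 92 days at 0.75% → £3405000 × 0.75% × 92/366 = £6419.2623
2 April – 31 December 2008: 274 days at 0.2% → £3405000 × 0.2% × 274/366 = £5098.1967
Total = £11517.4590

£11517.46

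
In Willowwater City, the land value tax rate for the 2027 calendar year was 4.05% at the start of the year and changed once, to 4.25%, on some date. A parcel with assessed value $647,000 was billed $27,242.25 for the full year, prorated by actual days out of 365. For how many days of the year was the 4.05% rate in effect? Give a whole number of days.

72 days

Let d = days at the first rate; then 365 − d days at the second rate.
$647,000 × [4.05%·d + 4.25%·(365−d)] / 365 = $27,242.25
Solving gives d = 72, so the new rate took effect on 14 March 2027.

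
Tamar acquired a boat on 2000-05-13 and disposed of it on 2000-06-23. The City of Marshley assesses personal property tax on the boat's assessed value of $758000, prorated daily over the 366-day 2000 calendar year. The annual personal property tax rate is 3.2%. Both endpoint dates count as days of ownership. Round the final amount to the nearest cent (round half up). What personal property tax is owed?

Days held (2000-05-13 to 2000-06-23): 42 out of 366
Tax = $758000 × 3.2% × 42/366 = $2783.4754

$2783.48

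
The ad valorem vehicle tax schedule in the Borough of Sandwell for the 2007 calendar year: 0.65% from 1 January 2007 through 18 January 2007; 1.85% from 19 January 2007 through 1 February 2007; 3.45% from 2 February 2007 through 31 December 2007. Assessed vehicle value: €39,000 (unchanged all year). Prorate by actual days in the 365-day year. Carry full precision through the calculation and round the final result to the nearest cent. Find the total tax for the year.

€1,267.71

1 January – 18 January 2007: 18 days at 0.65% → €39,000 × 0.65% × 18/365 = €12.5014
19 January – 1 February 2007: 14 days at 1.85% → €39,000 × 1.85% × 14/365 = €27.6740
2 February – 31 December 2007: 333 days at 3.45% → €39,000 × 3.45% × 333/365 = €1,227.5384
Total = €1,267.7137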